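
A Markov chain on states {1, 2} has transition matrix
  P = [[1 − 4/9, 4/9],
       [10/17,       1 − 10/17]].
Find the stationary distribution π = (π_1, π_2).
π_1 = 45/79, π_2 = 34/79

Solve πP = π with π_1 + π_2 = 1. From πP = π: π_1 · (1 − 4/9) + π_2 · 10/17 = π_1 ⇒ π_2 · 10/17 = π_1 · 4/9 ⇒ π_2/π_1 = (4/9)/(10/17) = 34/45. Together with π_1 + π_2 = 1:
  π_1 = (10/17)/(4/9 + 10/17) = (10/17)/(158/153) = 45/79,
  π_2 = (4/9)/(4/9 + 10/17) = (4/9)/(158/153) = 34/79.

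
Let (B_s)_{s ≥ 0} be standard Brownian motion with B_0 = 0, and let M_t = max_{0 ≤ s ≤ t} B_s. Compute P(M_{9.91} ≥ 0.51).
P(M_{9.91} ≥ 0.51) = 2·P(B_{9.91} ≥ 0.51) = 2(1 − Φ(0.51/√9.91)) ≈ 0.8713

By the reflection principle for Brownian motion, P(M_t ≥ a) = 2 · P(B_t ≥ a) for a ≥ 0. Since B_t ~ N(0, t), P(B_t ≥ 0.51) = 1 − Φ(0.51/√t) = 1 − Φ(0.51/√9.91) = 1 − Φ(0.1620). So
  P(M_{9.91} ≥ 0.51) = 2(1 − Φ(0.1620)) ≈ 0.8713.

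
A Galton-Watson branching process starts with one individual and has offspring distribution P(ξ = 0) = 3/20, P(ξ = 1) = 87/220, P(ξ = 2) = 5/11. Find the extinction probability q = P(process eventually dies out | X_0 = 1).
q = 33/100

The pgf is f(s) = 3/20 + 87/220·s + 5/11·s². The extinction probability q is the smallest fixed point of f in [0, 1]. Setting s = f(s):
  5/11·s² + (87/220 − 1)·s + 3/20 = 0
  5/11·s² − (3/20 + 5/11)·s + 3/20 = 0
which factors as (s − 1)·(5/11·s − 3/20) = 0, giving roots s = 1 and s = (3/20)/(5/11) = 33/100.
Mean offspring μ = 87/220 + 2·5/11 = 287/220 > 1 (supercritical), so q < 1. The extinction probability is the smaller root: q = (3/20)/(5/11) = 33/100.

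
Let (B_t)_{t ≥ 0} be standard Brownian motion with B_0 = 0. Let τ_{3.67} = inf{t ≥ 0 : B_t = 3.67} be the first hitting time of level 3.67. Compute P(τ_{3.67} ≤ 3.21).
P(τ_{3.67} ≤ 3.21) = 2(1 − Φ(3.67/√3.21)) = 2(1 − Φ(2.0484)) ≈ 0.0405

By the reflection principle for standard BM, P(τ_b ≤ t) = 2 · P(B_t ≥ b). Since B_t ~ N(0, t), P(B_t ≥ 3.67) = 1 − Φ(3.67/√t) = 1 − Φ(3.67/√3.21) = 1 − Φ(2.0484) ≈ 0.02026. Doubling: P(τ_{3.67} ≤ 3.21) ≈ 2 · 0.02026 = 0.04052 ≈ 0.0405.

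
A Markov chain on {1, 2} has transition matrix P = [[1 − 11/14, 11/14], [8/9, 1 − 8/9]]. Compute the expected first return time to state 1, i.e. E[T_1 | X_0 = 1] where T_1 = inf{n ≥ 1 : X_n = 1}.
E[T_1 | X_0 = 1] = 1/π_1 = 211/112

For an irreducible recurrent Markov chain with stationary distribution π, E[T_i | X_0 = i] = 1/π_i (Kac's formula). Here π_1 = (8/9)/(11/14 + 8/9) = (8/9)/(211/126) = 112/211, so E[T_1 | X_0 = 1] = 1/π_1 = (11/14 + 8/9)/(8/9) = (211/126)/(8/9) = 211/112.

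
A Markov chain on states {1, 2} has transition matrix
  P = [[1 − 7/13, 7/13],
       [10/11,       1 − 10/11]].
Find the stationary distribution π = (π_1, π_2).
π_1 = 130/207, π_2 = 77/207

Solve πP = π with π_1 + π_2 = 1. From πP = π: π_1 · (1 − 7/13) + π_2 · 10/11 = π_1 ⇒ π_2 · 10/11 = π_1 · 7/13 ⇒ π_2/π_1 = (7/13)/(10/11) = 77/130. Together with π_1 + π_2 = 1:
  π_1 = (10/11)/(7/13 + 10/11) = (10/11)/(207/143) = 130/207,
  π_2 = (7/13)/(7/13 + 10/11) = (7/13)/(207/143) = 77/207.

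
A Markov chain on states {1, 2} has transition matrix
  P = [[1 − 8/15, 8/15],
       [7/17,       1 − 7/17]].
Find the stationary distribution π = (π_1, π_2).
π_1 = 105/241, π_2 = 136/241

Solve πP = π with π_1 + π_2 = 1. From πP = π: π_1 · (1 − 8/15) + π_2 · 7/17 = π_1 ⇒ π_2 · 7/17 = π_1 · 8/15 ⇒ π_2/π_1 = (8/15)/(7/17) = 136/105. Together with π_1 + π_2 = 1:
  π_1 = (7/17)/(8/15 + 7/17) = (7/17)/(241/255) = 105/241,
  π_2 = (8/15)/(8/15 + 7/17) = (8/15)/(241/255) = 136/241.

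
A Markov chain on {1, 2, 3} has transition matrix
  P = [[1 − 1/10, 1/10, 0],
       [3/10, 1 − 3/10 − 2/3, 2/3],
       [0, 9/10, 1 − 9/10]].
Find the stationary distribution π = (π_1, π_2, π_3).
π = (81/128, 27/128, 5/32)

This is a birth-death chain on three states, which satisfies detailed balance: π_1 · P_{12} = π_2 · P_{21} and π_2 · P_{23} = π_3 · P_{32}.
From π_1 · 1/10 = π_2 · 3/10: π_2/π_1 = (1/10)/(3/10) = 1/3.
From π_2 · 2/3 = π_3 · 9/10: π_3/π_2 = (2/3)/(9/10) = 20/27.
Take π_1 proportional to 1; then unnormalized π = (1, 1/3, 20/81). Normalize by dividing by the sum 128/81:
  π = (81/128, 27/128, 5/32).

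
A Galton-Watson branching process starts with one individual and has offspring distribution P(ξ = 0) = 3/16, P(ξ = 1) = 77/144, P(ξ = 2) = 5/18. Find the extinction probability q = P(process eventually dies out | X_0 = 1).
q = 27/40

The pgf is f(s) = 3/16 + 77/144·s + 5/18·s². The extinction probability q is the smallest fixed point of f in [0, 1]. Setting s = f(s):
  5/18·s² + (77/144 − 1)·s + 3/16 = 0
  5/18·s² − (3/16 + 5/18)·s + 3/16 = 0
which factors as (s − 1)·(5/18·s − 3/16) = 0, giving roots s = 1 and s = (3/16)/(5/18) = 27/40.
Mean offspring μ = 77/144 + 2·5/18 = 157/144 > 1 (supercritical), so q < 1. The extinction probability is the smaller root: q = (3/16)/(5/18) = 27/40.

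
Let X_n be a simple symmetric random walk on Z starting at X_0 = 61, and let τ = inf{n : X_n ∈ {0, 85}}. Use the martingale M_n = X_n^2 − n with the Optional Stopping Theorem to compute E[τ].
E[τ] = 1464

M_n = X_n^2 − n is a martingale (since E[X_{n+1}^2 | F_n] = X_n^2 + 1). By OST (τ has finite mean in a bounded region), E[M_τ] = E[M_0] = X_0^2 − 0 = 61^2 = 3721. Also E[M_τ] = E[X_τ^2] − E[τ]. The walk exits at 0 or 85, with P(hit 85 first) = 61/85, so E[X_τ^2] = 85^2 · 61/85 + 0 = 5185. Thus E[τ] = E[X_τ^2] − E[M_τ] = 5185 − 3721 = 1464 = 61(85 − 61) = 1464.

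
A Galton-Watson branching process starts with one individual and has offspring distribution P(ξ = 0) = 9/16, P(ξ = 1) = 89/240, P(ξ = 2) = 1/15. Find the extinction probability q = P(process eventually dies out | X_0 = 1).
q = 1

Mean offspring μ = 0·9/16 + 1·89/240 + 2·1/15 = 121/240 ≤ 1. For μ ≤ 1 with offspring not concentrated at 1, the Galton-Watson process goes extinct almost surely, so q = 1.
(Algebraic check: The pgf is f(s) = 9/16 + 89/240·s + 1/15·s². The extinction probability q is the smallest fixed point of f in [0, 1]. Setting s = f(s):
  1/15·s² + (89/240 − 1)·s + 9/16 = 0
  1/15·s² − (9/16 + 1/15)·s + 9/16 = 0
which factors as (s − 1)·(1/15·s − 9/16) = 0, giving roots s = 1 and s = (9/16)/(1/15) = 135/16. Since 135/16 ≥ 1, the smallest root in [0, 1] is s = 1.)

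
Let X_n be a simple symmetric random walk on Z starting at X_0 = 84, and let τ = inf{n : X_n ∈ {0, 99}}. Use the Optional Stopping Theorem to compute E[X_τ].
E[X_τ] = 84

X_n is a martingale and τ is a bounded-mean stopping time (indeed τ is finite a.s. with bounded expectation since the walk is in a bounded region). By the OST, E[X_τ] = E[X_0] = 84. Equivalently: E[X_τ] = 99 · P(hit 99 first) + 0 · P(hit 0 first) = 99 · (84/99) = 84.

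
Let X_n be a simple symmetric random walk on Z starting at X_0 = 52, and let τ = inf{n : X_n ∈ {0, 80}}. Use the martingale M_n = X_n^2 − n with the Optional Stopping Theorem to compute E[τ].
E[τ] = 1456

M_n = X_n^2 − n is a martingale (since E[X_{n+1}^2 | F_n] = X_n^2 + 1). By OST (τ has finite mean in a bounded region), E[M_τ] = E[M_0] = X_0^2 − 0 = 52^2 = 2704. Also E[M_τ] = E[X_τ^2] − E[τ]. The walk exits at 0 or 80, with P(hit 80 first) = 52/80, so E[X_τ^2] = 80^2 · 52/80 + 0 = 4160. Thus E[τ] = E[X_τ^2] − E[M_τ] = 4160 − 2704 = 1456 = 52(80 − 52) = 1456.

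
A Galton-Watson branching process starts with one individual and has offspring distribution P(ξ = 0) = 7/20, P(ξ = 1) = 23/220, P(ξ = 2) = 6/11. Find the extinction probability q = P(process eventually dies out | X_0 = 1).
q = 77/120

The pgf is f(s) = 7/20 + 23/220·s + 6/11·s². The extinction probability q is the smallest fixed point of f in [0, 1]. Setting s = f(s):
  6/11·s² + (23/220 − 1)·s + 7/20 = 0
  6/11·s² − (7/20 + 6/11)·s + 7/20 = 0
which factors as (s − 1)·(6/11·s − 7/20) = 0, giving roots s = 1 and s = (7/20)/(6/11) = 77/120.
Mean offspring μ = 23/220 + 2·6/11 = 263/220 > 1 (supercritical), so q < 1. The extinction probability is the smaller root: q = (7/20)/(6/11) = 77/120.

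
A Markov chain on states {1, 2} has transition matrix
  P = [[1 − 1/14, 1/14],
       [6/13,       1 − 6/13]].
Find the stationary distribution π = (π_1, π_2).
π_1 = 84/97, π_2 = 13/97

Solve πP = π with π_1 + π_2 = 1. From πP = π: π_1 · (1 − 1/14) + π_2 · 6/13 = π_1 ⇒ π_2 · 6/13 = π_1 · 1/14 ⇒ π_2/π_1 = (1/14)/(6/13) = 13/84. Together with π_1 + π_2 = 1:
  π_1 = (6/13)/(1/14 + 6/13) = (6/13)/(97/182) = 84/97,
  π_2 = (1/14)/(1/14 + 6/13) = (1/14)/(97/182) = 13/97.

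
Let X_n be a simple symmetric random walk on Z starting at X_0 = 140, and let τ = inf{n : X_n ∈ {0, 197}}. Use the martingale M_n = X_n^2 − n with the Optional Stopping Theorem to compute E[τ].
E[τ] = 7980

M_n = X_n^2 − n is a martingale (since E[X_{n+1}^2 | F_n] = X_n^2 + 1). By OST (τ has finite mean in a bounded region), E[M_τ] = E[M_0] = X_0^2 − 0 = 140^2 = 19600. Also E[M_τ] = E[X_τ^2] − E[τ]. The walk exits at 0 or 197, with P(hit 197 first) = 140/197, so E[X_τ^2] = 197^2 · 140/197 + 0 = 27580. Thus E[τ] = E[X_τ^2] − E[M_τ] = 27580 − 19600 = 7980 = 140(197 − 140) = 7980.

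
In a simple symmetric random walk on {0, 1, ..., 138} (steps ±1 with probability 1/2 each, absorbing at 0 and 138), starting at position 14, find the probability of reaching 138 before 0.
P(hit 138 before 0) = 14/138 = 7/69

Let u_k = P(hit 138 before 0 | start at k). Then u_0 = 0, u_138 = 1, and u_k = u_{k-1}/2 + u_{k+1}/2 for 1 ≤ k ≤ 137. This harmonic recurrence is solved by u_k = k/138, giving u_14 = 14/138 = 7/69.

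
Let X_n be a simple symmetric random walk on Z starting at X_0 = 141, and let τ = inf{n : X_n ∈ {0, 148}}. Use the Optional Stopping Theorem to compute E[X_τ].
E[X_τ] = 141

X_n is a martingale and τ is a bounded-mean stopping time (indeed τ is finite a.s. with bounded expectation since the walk is in a bounded region). By the OST, E[X_τ] = E[X_0] = 141. Equivalently: E[X_τ] = 148 · P(hit 148 first) + 0 · P(hit 0 first) = 148 · (141/148) = 141.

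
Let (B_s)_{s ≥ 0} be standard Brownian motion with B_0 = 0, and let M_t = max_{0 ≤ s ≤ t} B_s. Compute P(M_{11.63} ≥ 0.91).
P(M_{11.63} ≥ 0.91) = 2·P(B_{11.63} ≥ 0.91) = 2(1 − Φ(0.91/√11.63)) ≈ 0.7896

By the reflection principle for Brownian motion, P(M_t ≥ a) = 2 · P(B_t ≥ a) for a ≥ 0. Since B_t ~ N(0, t), P(B_t ≥ 0.91) = 1 − Φ(0.91/√t) = 1 − Φ(0.91/√11.63) = 1 − Φ(0.2668). So
  P(M_{11.63} ≥ 0.91) = 2(1 − Φ(0.2668)) ≈ 0.7896.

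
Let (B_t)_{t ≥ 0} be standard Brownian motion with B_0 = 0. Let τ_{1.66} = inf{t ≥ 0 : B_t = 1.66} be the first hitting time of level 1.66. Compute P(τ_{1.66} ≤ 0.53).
P(τ_{1.66} ≤ 0.53) = 2(1 − Φ(1.66/√0.53)) = 2(1 − Φ(2.2802)) ≈ 0.0226

By the reflection principle for standard BM, P(τ_b ≤ t) = 2 · P(B_t ≥ b). Since B_t ~ N(0, t), P(B_t ≥ 1.66) = 1 − Φ(1.66/√t) = 1 − Φ(1.66/√0.53) = 1 − Φ(2.2802) ≈ 0.01130. Doubling: P(τ_{1.66} ≤ 0.53) ≈ 2 · 0.01130 = 0.02260 ≈ 0.0226.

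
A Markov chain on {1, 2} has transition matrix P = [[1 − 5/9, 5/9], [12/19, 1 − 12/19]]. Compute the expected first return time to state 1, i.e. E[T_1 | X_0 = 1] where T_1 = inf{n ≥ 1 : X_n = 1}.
E[T_1 | X_0 = 1] = 1/π_1 = 203/108

For an irreducible recurrent Markov chain with stationary distribution π, E[T_i | X_0 = i] = 1/π_i (Kac's formula). Here π_1 = (12/19)/(5/9 + 12/19) = (12/19)/(203/171) = 108/203, so E[T_1 | X_0 = 1] = 1/π_1 = (5/9 + 12/19)/(12/19) = (203/171)/(12/19) = 203/108.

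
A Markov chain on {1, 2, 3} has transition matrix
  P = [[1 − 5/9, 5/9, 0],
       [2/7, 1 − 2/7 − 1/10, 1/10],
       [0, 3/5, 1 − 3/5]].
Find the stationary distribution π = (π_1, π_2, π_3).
π = (108/353, 210/353, 35/353)

This is a birth-death chain on three states, which satisfies detailed balance: π_1 · P_{12} = π_2 · P_{21} and π_2 · P_{23} = π_3 · P_{32}.
From π_1 · 5/9 = π_2 · 2/7: π_2/π_1 = (5/9)/(2/7) = 35/18.
From π_2 · 1/10 = π_3 · 3/5: π_3/π_2 = (1/10)/(3/5) = 1/6.
Take π_1 proportional to 1; then unnormalized π = (1, 35/18, 35/108). Normalize by dividing by the sum 353/108:
  π = (108/353, 210/353, 35/353).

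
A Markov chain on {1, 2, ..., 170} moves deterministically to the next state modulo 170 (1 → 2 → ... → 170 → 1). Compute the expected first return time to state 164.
E[T_164 | X_0 = 164] = 170

The chain cycles deterministically, so starting at state 164 it returns in exactly 170 steps. Equivalently, the stationary distribution is uniform π_j = 1/170 for every state j, so by Kac's formula E[T_164] = 1/π_164 = 170.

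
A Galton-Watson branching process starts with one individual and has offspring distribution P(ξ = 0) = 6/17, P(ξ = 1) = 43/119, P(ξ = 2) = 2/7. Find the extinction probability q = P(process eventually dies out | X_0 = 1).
q = 1

Mean offspring μ = 0·6/17 + 1·43/119 + 2·2/7 = 111/119 ≤ 1. For μ ≤ 1 with offspring not concentrated at 1, the Galton-Watson process goes extinct almost surely, so q = 1.
(Algebraic check: The pgf is f(s) = 6/17 + 43/119·s + 2/7·s². The extinction probability q is the smallest fixed point of f in [0, 1]. Setting s = f(s):
  2/7·s² + (43/119 − 1)·s + 6/17 = 0
  2/7·s² − (6/17 + 2/7)·s + 6/17 = 0
which factors as (s − 1)·(2/7·s − 6/17) = 0, giving roots s = 1 and s = (6/17)/(2/7) = 21/17. Since 21/17 ≥ 1, the smallest root in [0, 1] is s = 1.)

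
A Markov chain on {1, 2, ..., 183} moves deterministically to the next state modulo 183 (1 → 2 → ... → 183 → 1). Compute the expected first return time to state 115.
E[T_115 | X_0 = 115] = 183

The chain cycles deterministically, so starting at state 115 it returns in exactly 183 steps. Equivalently, the stationary distribution is uniform π_j = 1/183 for every state j, so by Kac's formula E[T_115] = 1/π_115 = 183.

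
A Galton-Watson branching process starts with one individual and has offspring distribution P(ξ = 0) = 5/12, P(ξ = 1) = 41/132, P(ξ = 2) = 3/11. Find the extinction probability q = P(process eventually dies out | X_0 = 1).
q = 1

Mean offspring μ = 0·5/12 + 1·41/132 + 2·3/11 = 113/132 ≤ 1. For μ ≤ 1 with offspring not concentrated at 1, the Galton-Watson process goes extinct almost surely, so q = 1.
(Algebraic check: The pgf is f(s) = 5/12 + 41/132·s + 3/11·s². The extinction probability q is the smallest fixed point of f in [0, 1]. Setting s = f(s):
  3/11·s² + (41/132 − 1)·s + 5/12 = 0
  3/11·s² − (5/12 + 3/11)·s + 5/12 = 0
which factors as (s − 1)·(3/11·s − 5/12) = 0, giving roots s = 1 and s = (5/12)/(3/11) = 55/36. Since 55/36 ≥ 1, the smallest root in [0, 1] is s = 1.)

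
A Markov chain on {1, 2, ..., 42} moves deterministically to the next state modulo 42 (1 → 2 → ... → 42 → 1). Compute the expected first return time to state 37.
E[T_37 | X_0 = 37] = 42

The chain cycles deterministically, so starting at state 37 it returns in exactly 42 steps. Equivalently, the stationary distribution is uniform π_j = 1/42 for every state j, so by Kac's formula E[T_37] = 1/π_37 = 42.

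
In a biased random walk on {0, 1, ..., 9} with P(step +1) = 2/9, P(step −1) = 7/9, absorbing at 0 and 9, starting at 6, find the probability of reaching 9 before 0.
P(hit 9 before 0) = (1 − (7/2)^6) / (1 − (7/2)^9) = 2808/120457

Let u_k denote P(reach 9 before 0 | start at k). Boundary: u_0 = 0, u_9 = 1. Recurrence: u_k = 2/9·u_{k+1} + 7/9·u_{k-1} for 1 ≤ k ≤ 8. Try u_k = A + B·r^k with r = q/p = (7/9)/(2/9) = 7/2. Substitution satisfies the recurrence; boundary conditions give:
  u_k = (1 − r^k) / (1 − r^N) = (1 − (7/2)^6) / (1 − (7/2)^9) = 2808/120457.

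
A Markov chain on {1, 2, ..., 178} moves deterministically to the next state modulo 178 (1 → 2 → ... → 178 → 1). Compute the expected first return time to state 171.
E[T_171 | X_0 = 171] = 178

The chain cycles deterministically, so starting at state 171 it returns in exactly 178 steps. Equivalently, the stationary distribution is uniform π_j = 1/178 for every state j, so by Kac's formula E[T_171] = 1/π_171 = 178.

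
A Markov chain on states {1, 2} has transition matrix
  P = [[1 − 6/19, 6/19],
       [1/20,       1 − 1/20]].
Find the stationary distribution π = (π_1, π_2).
π_1 = 19/139, π_2 = 120/139

Solve πP = π with π_1 + π_2 = 1. From πP = π: π_1 · (1 − 6/19) + π_2 · 1/20 = π_1 ⇒ π_2 · 1/20 = π_1 · 6/19 ⇒ π_2/π_1 = (6/19)/(1/20) = 120/19. Together with π_1 + π_2 = 1:
  π_1 = (1/20)/(6/19 + 1/20) = (1/20)/(139/380) = 19/139,
  π_2 = (6/19)/(6/19 + 1/20) = (6/19)/(139/380) = 120/139.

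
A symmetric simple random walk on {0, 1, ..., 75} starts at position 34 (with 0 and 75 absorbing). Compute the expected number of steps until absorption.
E[τ | X_0 = 34] = 1394

Let v_k = E[τ | X_0 = k]. Boundary: v_0 = v_75 = 0. Recurrence: v_k = 1 + (v_{k-1} + v_{k+1})/2 for 1 ≤ k ≤ 74. The particular solution to v_k − (v_{k-1} + v_{k+1})/2 = 1 is v_k = −k^2. Adding homogeneous solution A + B k and matching boundaries gives v_k = k (75 − k). Substituting k = 34: v_34 = 34 · 41 = 1394.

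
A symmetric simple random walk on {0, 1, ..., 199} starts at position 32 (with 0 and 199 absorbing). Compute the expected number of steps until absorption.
E[τ | X_0 = 32] = 5344

Let v_k = E[τ | X_0 = k]. Boundary: v_0 = v_199 = 0. Recurrence: v_k = 1 + (v_{k-1} + v_{k+1})/2 for 1 ≤ k ≤ 198. The particular solution to v_k − (v_{k-1} + v_{k+1})/2 = 1 is v_k = −k^2. Adding homogeneous solution A + B k and matching boundaries gives v_k = k (199 − k). Substituting k = 32: v_32 = 32 · 167 = 5344.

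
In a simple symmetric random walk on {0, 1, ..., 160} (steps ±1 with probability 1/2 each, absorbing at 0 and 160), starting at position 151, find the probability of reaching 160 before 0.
P(hit 160 before 0) = 151/160

Let u_k = P(hit 160 before 0 | start at k). Then u_0 = 0, u_160 = 1, and u_k = u_{k-1}/2 + u_{k+1}/2 for 1 ≤ k ≤ 159. This harmonic recurrence is solved by u_k = k/160, giving u_151 = 151/160.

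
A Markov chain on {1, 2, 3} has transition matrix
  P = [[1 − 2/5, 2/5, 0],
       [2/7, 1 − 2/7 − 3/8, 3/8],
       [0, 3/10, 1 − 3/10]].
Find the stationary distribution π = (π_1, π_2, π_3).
π = (20/83, 28/83, 35/83)

This is a birth-death chain on three states, which satisfies detailed balance: π_1 · P_{12} = π_2 · P_{21} and π_2 · P_{23} = π_3 · P_{32}.
From π_1 · 2/5 = π_2 · 2/7: π_2/π_1 = (2/5)/(2/7) = 7/5.
From π_2 · 3/8 = π_3 · 3/10: π_3/π_2 = (3/8)/(3/10) = 5/4.
Take π_1 proportional to 1; then unnormalized π = (1, 7/5, 7/4). Normalize by dividing by the sum 83/20:
  π = (20/83, 28/83, 35/83).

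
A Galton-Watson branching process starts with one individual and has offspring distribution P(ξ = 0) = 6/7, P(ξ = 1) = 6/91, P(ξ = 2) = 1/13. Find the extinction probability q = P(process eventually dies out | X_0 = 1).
q = 1

Mean offspring μ = 0·6/7 + 1·6/91 + 2·1/13 = 20/91 ≤ 1. For μ ≤ 1 with offspring not concentrated at 1, the Galton-Watson process goes extinct almost surely, so q = 1.
(Algebraic check: The pgf is f(s) = 6/7 + 6/91·s + 1/13·s². The extinction probability q is the smallest fixed point of f in [0, 1]. Setting s = f(s):
  1/13·s² + (6/91 − 1)·s + 6/7 = 0
  1/13·s² − (6/7 + 1/13)·s + 6/7 = 0
which factors as (s − 1)·(1/13·s − 6/7) = 0, giving roots s = 1 and s = (6/7)/(1/13) = 78/7. Since 78/7 ≥ 1, the smallest root in [0, 1] is s = 1.)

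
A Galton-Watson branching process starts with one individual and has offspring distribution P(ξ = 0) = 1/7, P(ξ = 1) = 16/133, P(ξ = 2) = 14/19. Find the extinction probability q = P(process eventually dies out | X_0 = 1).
q = 19/98

The pgf is f(s) = 1/7 + 16/133·s + 14/19·s². The extinction probability q is the smallest fixed point of f in [0, 1]. Setting s = f(s):
  14/19·s² + (16/133 − 1)·s + 1/7 = 0
  14/19·s² − (1/7 + 14/19)·s + 1/7 = 0
which factors as (s − 1)·(14/19·s − 1/7) = 0, giving roots s = 1 and s = (1/7)/(14/19) = 19/98.
Mean offspring μ = 16/133 + 2·14/19 = 212/133 > 1 (supercritical), so q < 1. The extinction probability is the smaller root: q = (1/7)/(14/19) = 19/98.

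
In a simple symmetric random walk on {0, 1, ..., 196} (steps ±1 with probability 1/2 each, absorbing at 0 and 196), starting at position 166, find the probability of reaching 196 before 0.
P(hit 196 before 0) = 166/196 = 83/98

Let u_k = P(hit 196 before 0 | start at k). Then u_0 = 0, u_196 = 1, and u_k = u_{k-1}/2 + u_{k+1}/2 for 1 ≤ k ≤ 195. This harmonic recurrence is solved by u_k = k/196, giving u_166 = 166/196 = 83/98.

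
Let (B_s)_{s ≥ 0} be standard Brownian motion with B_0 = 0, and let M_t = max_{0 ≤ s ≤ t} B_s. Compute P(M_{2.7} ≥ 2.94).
P(M_{2.7} ≥ 2.94) = 2·P(B_{2.7} ≥ 2.94) = 2(1 − Φ(2.94/√2.7)) ≈ 0.0736

By the reflection principle for Brownian motion, P(M_t ≥ a) = 2 · P(B_t ≥ a) for a ≥ 0. Since B_t ~ N(0, t), P(B_t ≥ 2.94) = 1 − Φ(2.94/√t) = 1 − Φ(2.94/√2.7) = 1 − Φ(1.7892). So
  P(M_{2.7} ≥ 2.94) = 2(1 − Φ(1.7892)) ≈ 0.0736.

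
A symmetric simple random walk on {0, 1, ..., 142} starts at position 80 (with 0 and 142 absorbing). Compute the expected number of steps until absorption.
E[τ | X_0 = 80] = 4960

Let v_k = E[τ | X_0 = k]. Boundary: v_0 = v_142 = 0. Recurrence: v_k = 1 + (v_{k-1} + v_{k+1})/2 for 1 ≤ k ≤ 141. The particular solution to v_k − (v_{k-1} + v_{k+1})/2 = 1 is v_k = −k^2. Adding homogeneous solution A + B k and matching boundaries gives v_k = k (142 − k). Substituting k = 80: v_80 = 80 · 62 = 4960.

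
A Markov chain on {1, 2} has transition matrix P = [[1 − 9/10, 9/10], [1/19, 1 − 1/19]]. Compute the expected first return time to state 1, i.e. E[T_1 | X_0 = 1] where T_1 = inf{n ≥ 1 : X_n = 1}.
E[T_1 | X_0 = 1] = 1/π_1 = 181/10

For an irreducible recurrent Markov chain with stationary distribution π, E[T_i | X_0 = i] = 1/π_i (Kac's formula). Here π_1 = (1/19)/(9/10 + 1/19) = (1/19)/(181/190) = 10/181, so E[T_1 | X_0 = 1] = 1/π_1 = (9/10 + 1/19)/(1/19) = (181/190)/(1/19) = 181/10.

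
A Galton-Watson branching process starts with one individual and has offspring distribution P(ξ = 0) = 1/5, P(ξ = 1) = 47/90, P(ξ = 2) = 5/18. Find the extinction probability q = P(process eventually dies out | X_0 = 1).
q = 18/25

The pgf is f(s) = 1/5 + 47/90·s + 5/18·s². The extinction probability q is the smallest fixed point of f in [0, 1]. Setting s = f(s):
  5/18·s² + (47/90 − 1)·s + 1/5 = 0
  5/18·s² − (1/5 + 5/18)·s + 1/5 = 0
which factors as (s − 1)·(5/18·s − 1/5) = 0, giving roots s = 1 and s = (1/5)/(5/18) = 18/25.
Mean offspring μ = 47/90 + 2·5/18 = 97/90 > 1 (supercritical), so q < 1. The extinction probability is the smaller root: q = (1/5)/(5/18) = 18/25.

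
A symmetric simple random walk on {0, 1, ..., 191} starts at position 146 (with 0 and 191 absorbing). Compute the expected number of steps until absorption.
E[τ | X_0 = 146] = 6570

Let v_k = E[τ | X_0 = k]. Boundary: v_0 = v_191 = 0. Recurrence: v_k = 1 + (v_{k-1} + v_{k+1})/2 for 1 ≤ k ≤ 190. The particular solution to v_k − (v_{k-1} + v_{k+1})/2 = 1 is v_k = −k^2. Adding homogeneous solution A + B k and matching boundaries gives v_k = k (191 − k). Substituting k = 146: v_146 = 146 · 45 = 6570.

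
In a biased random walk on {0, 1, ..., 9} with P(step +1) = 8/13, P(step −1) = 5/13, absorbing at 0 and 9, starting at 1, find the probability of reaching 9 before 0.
P(hit 9 before 0) = (1 − (5/8)^1) / (1 − (5/8)^9) = 16777216/44088201

Let u_k denote P(reach 9 before 0 | start at k). Boundary: u_0 = 0, u_9 = 1. Recurrence: u_k = 8/13·u_{k+1} + 5/13·u_{k-1} for 1 ≤ k ≤ 8. Try u_k = A + B·r^k with r = q/p = (5/13)/(8/13) = 5/8. Substitution satisfies the recurrence; boundary conditions give:
  u_k = (1 − r^k) / (1 − r^N) = (1 − (5/8)^1) / (1 − (5/8)^9) = 16777216/44088201.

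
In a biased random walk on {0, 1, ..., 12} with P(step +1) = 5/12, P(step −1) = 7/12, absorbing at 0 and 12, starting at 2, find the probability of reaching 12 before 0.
P(hit 12 before 0) = (1 − (7/5)^2) / (1 − (7/5)^12) = 9765625/566547774

Let u_k denote P(reach 12 before 0 | start at k). Boundary: u_0 = 0, u_12 = 1. Recurrence: u_k = 5/12·u_{k+1} + 7/12·u_{k-1} for 1 ≤ k ≤ 11. Try u_k = A + B·r^k with r = q/p = (7/12)/(5/12) = 7/5. Substitution satisfies the recurrence; boundary conditions give:
  u_k = (1 − r^k) / (1 − r^N) = (1 − (7/5)^2) / (1 − (7/5)^12) = 9765625/566547774.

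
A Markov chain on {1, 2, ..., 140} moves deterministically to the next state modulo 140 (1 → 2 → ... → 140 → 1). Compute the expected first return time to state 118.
E[T_118 | X_0 = 118] = 140

The chain cycles deterministically, so starting at state 118 it returns in exactly 140 steps. Equivalently, the stationary distribution is uniform π_j = 1/140 for every state j, so by Kac's formula E[T_118] = 1/π_118 = 140.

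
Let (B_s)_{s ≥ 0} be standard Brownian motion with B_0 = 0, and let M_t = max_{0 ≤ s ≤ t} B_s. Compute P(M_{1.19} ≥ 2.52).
P(M_{1.19} ≥ 2.52) = 2·P(B_{1.19} ≥ 2.52) = 2(1 − Φ(2.52/√1.19)) ≈ 0.0209

By the reflection principle for Brownian motion, P(M_t ≥ a) = 2 · P(B_t ≥ a) for a ≥ 0. Since B_t ~ N(0, t), P(B_t ≥ 2.52) = 1 − Φ(2.52/√t) = 1 − Φ(2.52/√1.19) = 1 − Φ(2.3101). So
  P(M_{1.19} ≥ 2.52) = 2(1 − Φ(2.3101)) ≈ 0.0209.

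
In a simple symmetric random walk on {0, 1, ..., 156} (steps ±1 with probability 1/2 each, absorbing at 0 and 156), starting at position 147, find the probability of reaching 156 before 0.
P(hit 156 before 0) = 147/156 = 49/52

Let u_k = P(hit 156 before 0 | start at k). Then u_0 = 0, u_156 = 1, and u_k = u_{k-1}/2 + u_{k+1}/2 for 1 ≤ k ≤ 155. This harmonic recurrence is solved by u_k = k/156, giving u_147 = 147/156 = 49/52.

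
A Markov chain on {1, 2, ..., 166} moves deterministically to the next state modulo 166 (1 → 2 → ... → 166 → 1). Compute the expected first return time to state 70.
E[T_70 | X_0 = 70] = 166

The chain cycles deterministically, so starting at state 70 it returns in exactly 166 steps. Equivalently, the stationary distribution is uniform π_j = 1/166 for every state j, so by Kac's formula E[T_70] = 1/π_70 = 166.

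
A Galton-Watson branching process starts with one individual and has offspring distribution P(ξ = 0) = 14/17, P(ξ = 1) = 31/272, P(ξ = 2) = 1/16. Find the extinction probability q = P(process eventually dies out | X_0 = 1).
q = 1

Mean offspring μ = 0·14/17 + 1·31/272 + 2·1/16 = 65/272 ≤ 1. For μ ≤ 1 with offspring not concentrated at 1, the Galton-Watson process goes extinct almost surely, so q = 1.
(Algebraic check: The pgf is f(s) = 14/17 + 31/272·s + 1/16·s². The extinction probability q is the smallest fixed point of f in [0, 1]. Setting s = f(s):
  1/16·s² + (31/272 − 1)·s + 14/17 = 0
  1/16·s² − (14/17 + 1/16)·s + 14/17 = 0
which factors as (s − 1)·(1/16·s − 14/17) = 0, giving roots s = 1 and s = (14/17)/(1/16) = 224/17. Since 224/17 ≥ 1, the smallest root in [0, 1] is s = 1.)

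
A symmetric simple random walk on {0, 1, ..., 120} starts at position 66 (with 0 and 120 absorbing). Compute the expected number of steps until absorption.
E[τ | X_0 = 66] = 3564

Let v_k = E[τ | X_0 = k]. Boundary: v_0 = v_120 = 0. Recurrence: v_k = 1 + (v_{k-1} + v_{k+1})/2 for 1 ≤ k ≤ 119. The particular solution to v_k − (v_{k-1} + v_{k+1})/2 = 1 is v_k = −k^2. Adding homogeneous solution A + B k and matching boundaries gives v_k = k (120 − k). Substituting k = 66: v_66 = 66 · 54 = 3564.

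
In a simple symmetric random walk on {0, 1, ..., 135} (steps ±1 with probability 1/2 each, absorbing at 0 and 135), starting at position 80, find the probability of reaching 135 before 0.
P(hit 135 before 0) = 80/135 = 16/27

Let u_k = P(hit 135 before 0 | start at k). Then u_0 = 0, u_135 = 1, and u_k = u_{k-1}/2 + u_{k+1}/2 for 1 ≤ k ≤ 134. This harmonic recurrence is solved by u_k = k/135, giving u_80 = 80/135 = 16/27.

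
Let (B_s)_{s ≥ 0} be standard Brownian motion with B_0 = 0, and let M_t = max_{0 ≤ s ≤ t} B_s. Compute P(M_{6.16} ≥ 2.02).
P(M_{6.16} ≥ 2.02) = 2·P(B_{6.16} ≥ 2.02) = 2(1 − Φ(2.02/√6.16)) ≈ 0.4157

By the reflection principle for Brownian motion, P(M_t ≥ a) = 2 · P(B_t ≥ a) for a ≥ 0. Since B_t ~ N(0, t), P(B_t ≥ 2.02) = 1 − Φ(2.02/√t) = 1 − Φ(2.02/√6.16) = 1 − Φ(0.8139). So
  P(M_{6.16} ≥ 2.02) = 2(1 − Φ(0.8139)) ≈ 0.4157.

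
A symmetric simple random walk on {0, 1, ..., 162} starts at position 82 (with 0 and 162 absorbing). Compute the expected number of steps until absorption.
E[τ | X_0 = 82] = 6560

Let v_k = E[τ | X_0 = k]. Boundary: v_0 = v_162 = 0. Recurrence: v_k = 1 + (v_{k-1} + v_{k+1})/2 for 1 ≤ k ≤ 161. The particular solution to v_k − (v_{k-1} + v_{k+1})/2 = 1 is v_k = −k^2. Adding homogeneous solution A + B k and matching boundaries gives v_k = k (162 − k). Substituting k = 82: v_82 = 82 · 80 = 6560.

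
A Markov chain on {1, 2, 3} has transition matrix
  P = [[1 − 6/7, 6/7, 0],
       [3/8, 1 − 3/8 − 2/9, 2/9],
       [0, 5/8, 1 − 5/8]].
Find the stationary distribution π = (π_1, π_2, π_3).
π = (315/1291, 720/1291, 256/1291)

This is a birth-death chain on three states, which satisfies detailed balance: π_1 · P_{12} = π_2 · P_{21} and π_2 · P_{23} = π_3 · P_{32}.
From π_1 · 6/7 = π_2 · 3/8: π_2/π_1 = (6/7)/(3/8) = 16/7.
From π_2 · 2/9 = π_3 · 5/8: π_3/π_2 = (2/9)/(5/8) = 16/45.
Take π_1 proportional to 1; then unnormalized π = (1, 16/7, 256/315). Normalize by dividing by the sum 1291/315:
  π = (315/1291, 720/1291, 256/1291).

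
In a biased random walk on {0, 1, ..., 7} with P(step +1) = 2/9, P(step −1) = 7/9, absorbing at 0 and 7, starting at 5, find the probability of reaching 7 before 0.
P(hit 7 before 0) = (1 − (7/2)^5) / (1 − (7/2)^7) = 13420/164683

Let u_k denote P(reach 7 before 0 | start at k). Boundary: u_0 = 0, u_7 = 1. Recurrence: u_k = 2/9·u_{k+1} + 7/9·u_{k-1} for 1 ≤ k ≤ 6. Try u_k = A + B·r^k with r = q/p = (7/9)/(2/9) = 7/2. Substitution satisfies the recurrence; boundary conditions give:
  u_k = (1 − r^k) / (1 − r^N) = (1 − (7/2)^5) / (1 − (7/2)^7) = 13420/164683.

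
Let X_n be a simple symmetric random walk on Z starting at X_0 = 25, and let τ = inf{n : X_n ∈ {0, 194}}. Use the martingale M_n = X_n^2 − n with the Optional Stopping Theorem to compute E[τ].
E[τ] = 4225

M_n = X_n^2 − n is a martingale (since E[X_{n+1}^2 | F_n] = X_n^2 + 1). By OST (τ has finite mean in a bounded region), E[M_τ] = E[M_0] = X_0^2 − 0 = 25^2 = 625. Also E[M_τ] = E[X_τ^2] − E[τ]. The walk exits at 0 or 194, with P(hit 194 first) = 25/194, so E[X_τ^2] = 194^2 · 25/194 + 0 = 4850. Thus E[τ] = E[X_τ^2] − E[M_τ] = 4850 − 625 = 4225 = 25(194 − 25) = 4225.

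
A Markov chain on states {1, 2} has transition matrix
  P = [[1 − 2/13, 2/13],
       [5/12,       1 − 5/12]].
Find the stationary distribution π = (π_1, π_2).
π_1 = 65/89, π_2 = 24/89

Solve πP = π with π_1 + π_2 = 1. From πP = π: π_1 · (1 − 2/13) + π_2 · 5/12 = π_1 ⇒ π_2 · 5/12 = π_1 · 2/13 ⇒ π_2/π_1 = (2/13)/(5/12) = 24/65. Together with π_1 + π_2 = 1:
  π_1 = (5/12)/(2/13 + 5/12) = (5/12)/(89/156) = 65/89,
  π_2 = (2/13)/(2/13 + 5/12) = (2/13)/(89/156) = 24/89.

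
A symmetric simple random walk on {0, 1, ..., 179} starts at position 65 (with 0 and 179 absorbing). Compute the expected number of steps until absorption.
E[τ | X_0 = 65] = 7410

Let v_k = E[τ | X_0 = k]. Boundary: v_0 = v_179 = 0. Recurrence: v_k = 1 + (v_{k-1} + v_{k+1})/2 for 1 ≤ k ≤ 178. The particular solution to v_k − (v_{k-1} + v_{k+1})/2 = 1 is v_k = −k^2. Adding homogeneous solution A + B k and matching boundaries gives v_k = k (179 − k). Substituting k = 65: v_65 = 65 · 114 = 7410.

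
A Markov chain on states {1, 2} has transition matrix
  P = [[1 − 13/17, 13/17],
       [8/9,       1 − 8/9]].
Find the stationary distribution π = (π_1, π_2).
π_1 = 136/253, π_2 = 117/253

Solve πP = π with π_1 + π_2 = 1. From πP = π: π_1 · (1 − 13/17) + π_2 · 8/9 = π_1 ⇒ π_2 · 8/9 = π_1 · 13/17 ⇒ π_2/π_1 = (13/17)/(8/9) = 117/136. Together with π_1 + π_2 = 1:
  π_1 = (8/9)/(13/17 + 8/9) = (8/9)/(253/153) = 136/253,
  π_2 = (13/17)/(13/17 + 8/9) = (13/17)/(253/153) = 117/253.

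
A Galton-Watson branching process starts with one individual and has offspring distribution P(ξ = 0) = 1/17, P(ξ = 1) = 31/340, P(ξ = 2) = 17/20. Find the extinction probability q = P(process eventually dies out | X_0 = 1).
q = 20/289

The pgf is f(s) = 1/17 + 31/340·s + 17/20·s². The extinction probability q is the smallest fixed point of f in [0, 1]. Setting s = f(s):
  17/20·s² + (31/340 − 1)·s + 1/17 = 0
  17/20·s² − (1/17 + 17/20)·s + 1/17 = 0
which factors as (s − 1)·(17/20·s − 1/17) = 0, giving roots s = 1 and s = (1/17)/(17/20) = 20/289.
Mean offspring μ = 31/340 + 2·17/20 = 609/340 > 1 (supercritical), so q < 1. The extinction probability is the smaller root: q = (1/17)/(17/20) = 20/289.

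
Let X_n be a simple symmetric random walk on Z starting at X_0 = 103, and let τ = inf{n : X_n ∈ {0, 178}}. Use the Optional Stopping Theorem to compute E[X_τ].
E[X_τ] = 103

X_n is a martingale and τ is a bounded-mean stopping time (indeed τ is finite a.s. with bounded expectation since the walk is in a bounded region). By the OST, E[X_τ] = E[X_0] = 103. Equivalently: E[X_τ] = 178 · P(hit 178 first) + 0 · P(hit 0 first) = 178 · (103/178) = 103.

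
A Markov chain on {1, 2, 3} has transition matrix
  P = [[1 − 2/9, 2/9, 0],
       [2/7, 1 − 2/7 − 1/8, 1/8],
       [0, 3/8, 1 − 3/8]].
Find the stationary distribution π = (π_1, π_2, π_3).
π = (27/55, 21/55, 7/55)

This is a birth-death chain on three states, which satisfies detailed balance: π_1 · P_{12} = π_2 · P_{21} and π_2 · P_{23} = π_3 · P_{32}.
From π_1 · 2/9 = π_2 · 2/7: π_2/π_1 = (2/9)/(2/7) = 7/9.
From π_2 · 1/8 = π_3 · 3/8: π_3/π_2 = (1/8)/(3/8) = 1/3.
Take π_1 proportional to 1; then unnormalized π = (1, 7/9, 7/27). Normalize by dividing by the sum 55/27:
  π = (27/55, 21/55, 7/55).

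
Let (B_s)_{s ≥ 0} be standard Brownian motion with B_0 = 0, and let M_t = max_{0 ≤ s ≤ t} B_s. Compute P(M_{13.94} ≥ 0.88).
P(M_{13.94} ≥ 0.88) = 2·P(B_{13.94} ≥ 0.88) = 2(1 − Φ(0.88/√13.94)) ≈ 0.8137

By the reflection principle for Brownian motion, P(M_t ≥ a) = 2 · P(B_t ≥ a) for a ≥ 0. Since B_t ~ N(0, t), P(B_t ≥ 0.88) = 1 − Φ(0.88/√t) = 1 − Φ(0.88/√13.94) = 1 − Φ(0.2357). So
  P(M_{13.94} ≥ 0.88) = 2(1 − Φ(0.2357)) ≈ 0.8137.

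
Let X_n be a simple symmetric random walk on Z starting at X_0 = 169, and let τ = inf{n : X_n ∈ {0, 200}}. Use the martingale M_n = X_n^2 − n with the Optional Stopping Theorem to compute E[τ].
E[τ] = 5239

M_n = X_n^2 − n is a martingale (since E[X_{n+1}^2 | F_n] = X_n^2 + 1). By OST (τ has finite mean in a bounded region), E[M_τ] = E[M_0] = X_0^2 − 0 = 169^2 = 28561. Also E[M_τ] = E[X_τ^2] − E[τ]. The walk exits at 0 or 200, with P(hit 200 first) = 169/200, so E[X_τ^2] = 200^2 · 169/200 + 0 = 33800. Thus E[τ] = E[X_τ^2] − E[M_τ] = 33800 − 28561 = 5239 = 169(200 − 169) = 5239.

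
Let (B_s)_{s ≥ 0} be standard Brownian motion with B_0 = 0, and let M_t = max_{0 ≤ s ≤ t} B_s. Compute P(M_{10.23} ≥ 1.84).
P(M_{10.23} ≥ 1.84) = 2·P(B_{10.23} ≥ 1.84) = 2(1 − Φ(1.84/√10.23)) ≈ 0.5651

By the reflection principle for Brownian motion, P(M_t ≥ a) = 2 · P(B_t ≥ a) for a ≥ 0. Since B_t ~ N(0, t), P(B_t ≥ 1.84) = 1 − Φ(1.84/√t) = 1 − Φ(1.84/√10.23) = 1 − Φ(0.5753). So
  P(M_{10.23} ≥ 1.84) = 2(1 − Φ(0.5753)) ≈ 0.5651.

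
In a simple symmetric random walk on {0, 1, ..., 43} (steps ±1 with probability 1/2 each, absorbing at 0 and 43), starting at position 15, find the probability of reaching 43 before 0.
P(hit 43 before 0) = 15/43

Let u_k = P(hit 43 before 0 | start at k). Then u_0 = 0, u_43 = 1, and u_k = u_{k-1}/2 + u_{k+1}/2 for 1 ≤ k ≤ 42. This harmonic recurrence is solved by u_k = k/43, giving u_15 = 15/43.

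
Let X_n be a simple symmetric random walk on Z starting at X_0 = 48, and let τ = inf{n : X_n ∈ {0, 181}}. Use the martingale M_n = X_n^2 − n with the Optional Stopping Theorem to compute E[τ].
E[τ] = 6384

M_n = X_n^2 − n is a martingale (since E[X_{n+1}^2 | F_n] = X_n^2 + 1). By OST (τ has finite mean in a bounded region), E[M_τ] = E[M_0] = X_0^2 − 0 = 48^2 = 2304. Also E[M_τ] = E[X_τ^2] − E[τ]. The walk exits at 0 or 181, with P(hit 181 first) = 48/181, so E[X_τ^2] = 181^2 · 48/181 + 0 = 8688. Thus E[τ] = E[X_τ^2] − E[M_τ] = 8688 − 2304 = 6384 = 48(181 − 48) = 6384.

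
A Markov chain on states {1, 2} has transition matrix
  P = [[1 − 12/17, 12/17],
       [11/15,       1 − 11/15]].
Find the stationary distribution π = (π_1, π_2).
π_1 = 187/367, π_2 = 180/367

Solve πP = π with π_1 + π_2 = 1. From πP = π: π_1 · (1 − 12/17) + π_2 · 11/15 = π_1 ⇒ π_2 · 11/15 = π_1 · 12/17 ⇒ π_2/π_1 = (12/17)/(11/15) = 180/187. Together with π_1 + π_2 = 1:
  π_1 = (11/15)/(12/17 + 11/15) = (11/15)/(367/255) = 187/367,
  π_2 = (12/17)/(12/17 + 11/15) = (12/17)/(367/255) = 180/367.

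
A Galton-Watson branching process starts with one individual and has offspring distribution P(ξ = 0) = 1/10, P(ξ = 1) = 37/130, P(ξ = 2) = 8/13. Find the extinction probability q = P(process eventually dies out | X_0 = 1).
q = 13/80

The pgf is f(s) = 1/10 + 37/130·s + 8/13·s². The extinction probability q is the smallest fixed point of f in [0, 1]. Setting s = f(s):
  8/13·s² + (37/130 − 1)·s + 1/10 = 0
  8/13·s² − (1/10 + 8/13)·s + 1/10 = 0
which factors as (s − 1)·(8/13·s − 1/10) = 0, giving roots s = 1 and s = (1/10)/(8/13) = 13/80.
Mean offspring μ = 37/130 + 2·8/13 = 197/130 > 1 (supercritical), so q < 1. The extinction probability is the smaller root: q = (1/10)/(8/13) = 13/80.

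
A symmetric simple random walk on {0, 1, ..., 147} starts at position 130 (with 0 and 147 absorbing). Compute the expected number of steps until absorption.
E[τ | X_0 = 130] = 2210

Let v_k = E[τ | X_0 = k]. Boundary: v_0 = v_147 = 0. Recurrence: v_k = 1 + (v_{k-1} + v_{k+1})/2 for 1 ≤ k ≤ 146. The particular solution to v_k − (v_{k-1} + v_{k+1})/2 = 1 is v_k = −k^2. Adding homogeneous solution A + B k and matching boundaries gives v_k = k (147 − k). Substituting k = 130: v_130 = 130 · 17 = 2210.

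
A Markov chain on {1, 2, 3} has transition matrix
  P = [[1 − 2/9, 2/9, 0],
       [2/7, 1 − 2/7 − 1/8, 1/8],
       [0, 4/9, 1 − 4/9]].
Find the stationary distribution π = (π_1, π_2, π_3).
π = (288/575, 224/575, 63/575)

This is a birth-death chain on three states, which satisfies detailed balance: π_1 · P_{12} = π_2 · P_{21} and π_2 · P_{23} = π_3 · P_{32}.
From π_1 · 2/9 = π_2 · 2/7: π_2/π_1 = (2/9)/(2/7) = 7/9.
From π_2 · 1/8 = π_3 · 4/9: π_3/π_2 = (1/8)/(4/9) = 9/32.
Take π_1 proportional to 1; then unnormalized π = (1, 7/9, 7/32). Normalize by dividing by the sum 575/288:
  π = (288/575, 224/575, 63/575).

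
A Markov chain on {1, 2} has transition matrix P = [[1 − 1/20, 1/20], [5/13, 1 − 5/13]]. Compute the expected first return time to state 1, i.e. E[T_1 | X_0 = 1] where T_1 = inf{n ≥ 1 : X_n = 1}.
E[T_1 | X_0 = 1] = 1/π_1 = 113/100

For an irreducible recurrent Markov chain with stationary distribution π, E[T_i | X_0 = i] = 1/π_i (Kac's formula). Here π_1 = (5/13)/(1/20 + 5/13) = (5/13)/(113/260) = 100/113, so E[T_1 | X_0 = 1] = 1/π_1 = (1/20 + 5/13)/(5/13) = (113/260)/(5/13) = 113/100.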